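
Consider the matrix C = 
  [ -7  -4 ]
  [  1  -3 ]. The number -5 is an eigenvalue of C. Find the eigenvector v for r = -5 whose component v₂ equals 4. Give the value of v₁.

-8

C + 5I = [[-2, -4], [1, 2]].
Solving (C + 5I)v = 0 gives the eigenspace spanned by (-8, 4).
With v₂ = 4, v = (-8, 4), so v₁ = -8.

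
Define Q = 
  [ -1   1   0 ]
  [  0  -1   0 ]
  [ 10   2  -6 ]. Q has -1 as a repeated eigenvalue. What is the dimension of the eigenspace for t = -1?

1

Q + 1I = [[0, 1, 0], [0, 0, 0], [10, 2, -5]].
This matrix has rank 2, so its null space has dimension 3 − 2 = 1.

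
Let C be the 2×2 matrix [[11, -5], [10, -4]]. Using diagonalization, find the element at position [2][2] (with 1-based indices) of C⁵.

-7774

Characteristic polynomial: s^2 - 7s + 6 = (s - 6)(s - 1), so the eigenvalues are 1, 6.
s=6: eigenvector (1, 1).
s=1: eigenvector (-1, -2).
P = [[1, -1], [1, -2]], D = diag(6, 1), P⁻¹ = [[2, -1], [1, -1]].
C⁵ = P·diag(7776, 1)·P⁻¹ = [[15551, -7775], [15550, -7774]].
The requested entry is -7774.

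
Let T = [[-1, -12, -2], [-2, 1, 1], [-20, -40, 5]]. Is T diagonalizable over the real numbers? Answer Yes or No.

Characteristic polynomial: p(r) = r^3 - 5r^2 - 25r + 125 = (r - 5)^2(r + 5).
r = 5 has algebraic multiplicity 2; rank(T − 5I) = 2, so geometric multiplicity = 1.
Geometric multiplicity < algebraic multiplicity, so T is not diagonalizable.

No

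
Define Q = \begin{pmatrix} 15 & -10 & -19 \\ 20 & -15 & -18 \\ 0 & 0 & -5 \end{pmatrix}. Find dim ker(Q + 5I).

Q + 5I = [[20, -10, -19], [20, -10, -18], [0, 0, 0]].
This matrix has rank 2, so its null space has dimension 3 − 2 = 1.

1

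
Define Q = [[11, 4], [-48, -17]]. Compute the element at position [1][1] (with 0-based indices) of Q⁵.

Characteristic polynomial: s^2 + 6s + 5 = (s + 1)(s + 5), so the eigenvalues are -5, -1.
s=-5: eigenvector (-1, 4).
s=-1: eigenvector (1, -3).
P = [[-1, 1], [4, -3]], D = diag(-5, -1), P⁻¹ = [[3, 1], [4, 1]].
Q⁵ = P·diag(-3125, -1)·P⁻¹ = [[9371, 3124], [-37488, -12497]].
The requested entry is -12497.

-12497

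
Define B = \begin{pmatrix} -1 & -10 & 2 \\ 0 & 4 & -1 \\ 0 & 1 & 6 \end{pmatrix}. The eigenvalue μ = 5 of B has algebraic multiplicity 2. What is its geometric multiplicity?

B − 5I = [[-6, -10, 2], [0, -1, -1], [0, 1, 1]].
This matrix has rank 2, so its null space has dimension 3 − 2 = 1.

1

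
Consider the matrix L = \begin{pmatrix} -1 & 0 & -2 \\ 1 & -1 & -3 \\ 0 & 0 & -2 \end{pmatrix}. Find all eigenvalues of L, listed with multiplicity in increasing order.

Characteristic polynomial: p(λ) = λ^3 + 4λ^2 + 5λ + 2 = (λ + 1)^2(λ + 2).
Roots (with multiplicity): -2, -1, -1.

-2, -1, -1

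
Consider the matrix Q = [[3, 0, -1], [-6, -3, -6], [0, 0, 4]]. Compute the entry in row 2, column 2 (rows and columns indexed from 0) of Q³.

64

Characteristic polynomial: λ^3 - 4λ^2 - 9λ + 36 = (λ - 4)(λ - 3)(λ + 3), so the eigenvalues are -3, 3, 4.
λ=4: eigenvector (-1, 0, 1).
λ=-3: eigenvector (0, 1, 0).
λ=3: eigenvector (1, -1, 0).
P = [[-1, 0, 1], [0, 1, -1], [1, 0, 0]], D = diag(4, -3, 3), P⁻¹ = [[0, 0, 1], [1, 1, 1], [1, 0, 1]].
Q³ = P·diag(64, -27, 27)·P⁻¹ = [[27, 0, -37], [-54, -27, -54], [0, 0, 64]].
The requested entry is 64.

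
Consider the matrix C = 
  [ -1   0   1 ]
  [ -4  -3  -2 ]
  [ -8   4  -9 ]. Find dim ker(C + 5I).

C + 5I = [[4, 0, 1], [-4, 2, -2], [-8, 4, -4]].
This matrix has rank 2, so its null space has dimension 3 − 2 = 1.

1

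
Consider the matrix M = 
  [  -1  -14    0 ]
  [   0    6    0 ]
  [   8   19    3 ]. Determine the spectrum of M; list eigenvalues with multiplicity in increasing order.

-1, 3, 6

Characteristic polynomial: p(t) = t^3 - 8t^2 + 9t + 18 = (t - 6)(t - 3)(t + 1).
Roots (with multiplicity): -1, 3, 6.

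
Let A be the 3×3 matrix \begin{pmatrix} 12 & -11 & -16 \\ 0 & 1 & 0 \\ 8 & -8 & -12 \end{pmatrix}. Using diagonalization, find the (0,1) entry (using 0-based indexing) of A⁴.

-255

Characteristic polynomial: r^3 - r^2 - 16r + 16 = (r - 4)(r - 1)(r + 4), so the eigenvalues are -4, 1, 4.
r=4: eigenvector (2, 0, 1).
r=1: eigenvector (1, 1, 0).
r=-4: eigenvector (-1, 0, -1).
P = [[2, 1, -1], [0, 1, 0], [1, 0, -1]], D = diag(4, 1, -4), P⁻¹ = [[1, -1, -1], [0, 1, 0], [1, -1, -2]].
A⁴ = P·diag(256, 1, 256)·P⁻¹ = [[256, -255, 0], [0, 1, 0], [0, 0, 256]].
The requested entry is -255.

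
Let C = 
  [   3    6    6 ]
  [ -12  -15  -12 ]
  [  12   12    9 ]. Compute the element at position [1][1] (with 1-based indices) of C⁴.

Characteristic polynomial: r^3 + 3r^2 - 9r - 27 = (r - 3)(r + 3)^2, so the eigenvalues are -3, -3, 3.
r=3: eigenvector (1, -2, 2).
r=-3: eigenvector (-1, 1, 0).
r=-3: eigenvector (0, -1, 1).
P = [[1, -1, 0], [-2, 1, -1], [2, 0, 1]], D = diag(3, -3, -3), P⁻¹ = [[1, 1, 1], [0, 1, 1], [-2, -2, -1]].
C⁴ = P·diag(81, 81, 81)·P⁻¹ = [[81, 0, 0], [0, 81, 0], [0, 0, 81]].
The requested entry is 81.

81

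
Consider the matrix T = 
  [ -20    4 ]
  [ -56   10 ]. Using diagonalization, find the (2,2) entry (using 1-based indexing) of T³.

Characteristic polynomial: λ^2 + 10λ + 24 = (λ + 4)(λ + 6), so the eigenvalues are -6, -4.
λ=-4: eigenvector (1, 4).
λ=-6: eigenvector (-2, -7).
P = [[1, -2], [4, -7]], D = diag(-4, -6), P⁻¹ = [[-7, 2], [-4, 1]].
T³ = P·diag(-64, -216)·P⁻¹ = [[-1280, 304], [-4256, 1000]].
The requested entry is 1000.

1000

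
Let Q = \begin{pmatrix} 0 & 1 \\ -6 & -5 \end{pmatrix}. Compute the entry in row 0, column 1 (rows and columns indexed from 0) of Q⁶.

-665

Characteristic polynomial: t^2 + 5t + 6 = (t + 2)(t + 3), so the eigenvalues are -3, -2.
t=-3: eigenvector (1, -3).
t=-2: eigenvector (1, -2).
P = [[1, 1], [-3, -2]], D = diag(-3, -2), P⁻¹ = [[-2, -1], [3, 1]].
Q⁶ = P·diag(729, 64)·P⁻¹ = [[-1266, -665], [3990, 2059]].
The requested entry is -665.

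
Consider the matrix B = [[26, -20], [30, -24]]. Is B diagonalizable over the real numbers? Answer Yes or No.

Characteristic polynomial: p(s) = s^2 - 2s - 24 = (s - 6)(s + 4).
All 2 eigenvalues are distinct, so B is diagonalizable.

Yes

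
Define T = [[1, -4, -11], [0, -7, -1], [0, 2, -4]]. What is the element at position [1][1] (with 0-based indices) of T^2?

47

Characteristic polynomial: r^3 + 10r^2 + 19r - 30 = (r - 1)(r + 5)(r + 6), so the eigenvalues are -6, -5, 1.
r=1: eigenvector (1, 0, 0).
r=-6: eigenvector (-1, 1, -1).
r=-5: eigenvector (3, -1, 2).
P = [[1, -1, 3], [0, 1, -1], [0, -1, 2]], D = diag(1, -6, -5), P⁻¹ = [[1, -1, -2], [0, 2, 1], [0, 1, 1]].
T² = P·diag(1, 36, 25)·P⁻¹ = [[1, 2, 37], [0, 47, 11], [0, -22, 14]].
The requested entry is 47.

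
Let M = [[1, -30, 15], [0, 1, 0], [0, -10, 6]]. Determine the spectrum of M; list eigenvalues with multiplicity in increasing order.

Characteristic polynomial: p(s) = s^3 - 8s^2 + 13s - 6 = (s - 6)(s - 1)^2.
Roots (with multiplicity): 1, 1, 6.

1, 1, 6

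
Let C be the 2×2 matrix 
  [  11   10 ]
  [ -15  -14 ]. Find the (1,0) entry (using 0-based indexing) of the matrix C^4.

Characteristic polynomial: t^2 + 3t - 4 = (t - 1)(t + 4), so the eigenvalues are -4, 1.
t=-4: eigenvector (-2, 3).
t=1: eigenvector (1, -1).
P = [[-2, 1], [3, -1]], D = diag(-4, 1), P⁻¹ = [[1, 1], [3, 2]].
C⁴ = P·diag(256, 1)·P⁻¹ = [[-509, -510], [765, 766]].
The requested entry is 765.

765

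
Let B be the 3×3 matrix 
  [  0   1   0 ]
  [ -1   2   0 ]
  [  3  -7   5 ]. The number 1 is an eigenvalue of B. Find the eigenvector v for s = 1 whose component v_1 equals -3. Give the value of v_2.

-3

B − 1I = [[-1, 1, 0], [-1, 1, 0], [3, -7, 4]].
Solving (B − 1I)v = 0 gives the eigenspace spanned by (-3, -3, -3).
With v_1 = -3, v = (-3, -3, -3), so v_2 = -3.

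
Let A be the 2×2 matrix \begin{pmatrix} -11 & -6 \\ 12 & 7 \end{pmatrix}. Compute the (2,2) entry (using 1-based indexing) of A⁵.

Characteristic polynomial: t^2 + 4t - 5 = (t - 1)(t + 5), so the eigenvalues are -5, 1.
t=1: eigenvector (-1, 2).
t=-5: eigenvector (-1, 1).
P = [[-1, -1], [2, 1]], D = diag(1, -5), P⁻¹ = [[1, 1], [-2, -1]].
A⁵ = P·diag(1, -3125)·P⁻¹ = [[-6251, -3126], [6252, 3127]].
The requested entry is 3127.

3127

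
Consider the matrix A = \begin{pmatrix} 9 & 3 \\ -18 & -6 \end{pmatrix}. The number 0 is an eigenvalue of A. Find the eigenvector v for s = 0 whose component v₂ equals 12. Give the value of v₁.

-4

A = [[9, 3], [-18, -6]].
Solving (A)v = 0 gives the eigenspace spanned by (-4, 12).
With v₂ = 12, v = (-4, 12), so v₁ = -4.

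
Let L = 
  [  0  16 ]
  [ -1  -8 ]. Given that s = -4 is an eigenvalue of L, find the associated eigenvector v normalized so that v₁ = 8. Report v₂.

L + 4I = [[4, 16], [-1, -4]].
Solving (L + 4I)v = 0 gives the eigenspace spanned by (8, -2).
With v₁ = 8, v = (8, -2), so v₂ = -2.

-2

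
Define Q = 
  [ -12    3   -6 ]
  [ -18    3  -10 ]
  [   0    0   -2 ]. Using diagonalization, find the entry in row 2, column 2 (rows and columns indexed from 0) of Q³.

-8

Characteristic polynomial: μ^3 + 11μ^2 + 36μ + 36 = (μ + 2)(μ + 3)(μ + 6), so the eigenvalues are -6, -3, -2.
μ=-6: eigenvector (1, 2, 0).
μ=-3: eigenvector (1, 3, 0).
μ=-2: eigenvector (0, 2, 1).
P = [[1, 1, 0], [2, 3, 2], [0, 0, 1]], D = diag(-6, -3, -2), P⁻¹ = [[3, -1, 2], [-2, 1, -2], [0, 0, 1]].
Q³ = P·diag(-216, -27, -8)·P⁻¹ = [[-594, 189, -378], [-1134, 351, -718], [0, 0, -8]].
The requested entry is -8.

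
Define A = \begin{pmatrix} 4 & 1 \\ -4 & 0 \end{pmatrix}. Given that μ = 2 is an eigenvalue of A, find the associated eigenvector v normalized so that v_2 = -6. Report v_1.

3

A − 2I = [[2, 1], [-4, -2]].
Solving (A − 2I)v = 0 gives the eigenspace spanned by (3, -6).
With v_2 = -6, v = (3, -6), so v_1 = 3.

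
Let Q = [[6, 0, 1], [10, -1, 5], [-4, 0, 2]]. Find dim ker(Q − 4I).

1

Q − 4I = [[2, 0, 1], [10, -5, 5], [-4, 0, -2]].
This matrix has rank 2, so its null space has dimension 3 − 2 = 1.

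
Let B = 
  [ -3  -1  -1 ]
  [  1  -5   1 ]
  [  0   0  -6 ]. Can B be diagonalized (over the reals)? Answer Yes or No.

Characteristic polynomial: p(μ) = μ^3 + 14μ^2 + 64μ + 96 = (μ + 4)^2(μ + 6).
μ = -4 has algebraic multiplicity 2; rank(B + 4I) = 2, so geometric multiplicity = 1.
Geometric multiplicity < algebraic multiplicity, so B is not diagonalizable.

No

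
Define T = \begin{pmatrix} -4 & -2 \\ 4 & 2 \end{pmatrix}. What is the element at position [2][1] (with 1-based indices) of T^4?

Characteristic polynomial: λ^2 + 2λ = λ(λ + 2), so the eigenvalues are -2, 0.
λ=0: eigenvector (-1, 2).
λ=-2: eigenvector (-1, 1).
P = [[-1, -1], [2, 1]], D = diag(0, -2), P⁻¹ = [[1, 1], [-2, -1]].
T⁴ = P·diag(0, 16)·P⁻¹ = [[32, 16], [-32, -16]].
The requested entry is -32.

-32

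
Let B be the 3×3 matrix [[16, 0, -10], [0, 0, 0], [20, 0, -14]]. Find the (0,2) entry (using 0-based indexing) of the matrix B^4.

-1040

Characteristic polynomial: μ^3 - 2μ^2 - 24μ = μ(μ - 6)(μ + 4), so the eigenvalues are -4, 0, 6.
μ=6: eigenvector (1, 0, 1).
μ=0: eigenvector (0, 1, 0).
μ=-4: eigenvector (1, 0, 2).
P = [[1, 0, 1], [0, 1, 0], [1, 0, 2]], D = diag(6, 0, -4), P⁻¹ = [[2, 0, -1], [0, 1, 0], [-1, 0, 1]].
B⁴ = P·diag(1296, 0, 256)·P⁻¹ = [[2336, 0, -1040], [0, 0, 0], [2080, 0, -784]].
The requested entry is -1040.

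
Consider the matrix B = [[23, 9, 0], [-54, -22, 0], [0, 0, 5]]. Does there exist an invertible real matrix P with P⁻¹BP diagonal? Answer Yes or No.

Yes

Characteristic polynomial: p(s) = s^3 - 6s^2 - 15s + 100 = (s - 5)^2(s + 4).
s = 5 has algebraic multiplicity 2; rank(B − 5I) = 1, so geometric multiplicity = 2.
Every eigenvalue has geometric = algebraic multiplicity, so B is diagonalizable.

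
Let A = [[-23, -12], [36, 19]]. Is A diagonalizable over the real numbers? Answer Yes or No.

Characteristic polynomial: p(s) = s^2 + 4s - 5 = (s - 1)(s + 5).
All 2 eigenvalues are distinct, so A is diagonalizable.

Yes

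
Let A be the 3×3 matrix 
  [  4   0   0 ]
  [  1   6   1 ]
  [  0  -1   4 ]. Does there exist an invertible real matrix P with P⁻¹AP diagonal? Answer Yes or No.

No

Characteristic polynomial: p(μ) = μ^3 - 14μ^2 + 65μ - 100 = (μ - 5)^2(μ - 4).
μ = 5 has algebraic multiplicity 2; rank(A − 5I) = 2, so geometric multiplicity = 1.
Geometric multiplicity < algebraic multiplicity, so A is not diagonalizable.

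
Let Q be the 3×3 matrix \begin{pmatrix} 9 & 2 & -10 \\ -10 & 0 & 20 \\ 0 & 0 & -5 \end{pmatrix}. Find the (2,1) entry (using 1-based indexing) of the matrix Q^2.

-90

Characteristic polynomial: λ^3 - 4λ^2 - 25λ + 100 = (λ - 5)(λ - 4)(λ + 5), so the eigenvalues are -5, 4, 5.
λ=5: eigenvector (1, -2, 0).
λ=4: eigenvector (-2, 5, 0).
λ=-5: eigenvector (1, -2, 1).
P = [[1, -2, 1], [-2, 5, -2], [0, 0, 1]], D = diag(5, 4, -5), P⁻¹ = [[5, 2, -1], [2, 1, 0], [0, 0, 1]].
Q² = P·diag(25, 16, 25)·P⁻¹ = [[61, 18, 0], [-90, -20, 0], [0, 0, 25]].
The requested entry is -90.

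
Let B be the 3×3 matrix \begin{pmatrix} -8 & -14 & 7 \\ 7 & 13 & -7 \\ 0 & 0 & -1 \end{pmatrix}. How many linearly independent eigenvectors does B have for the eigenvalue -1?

B + 1I = [[-7, -14, 7], [7, 14, -7], [0, 0, 0]].
This matrix has rank 1, so its null space has dimension 3 − 1 = 2.

2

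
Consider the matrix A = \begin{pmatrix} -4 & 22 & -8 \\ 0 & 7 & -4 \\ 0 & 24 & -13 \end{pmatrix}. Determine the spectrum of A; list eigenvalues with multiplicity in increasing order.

-5, -4, -1

Characteristic polynomial: p(μ) = μ^3 + 10μ^2 + 29μ + 20 = (μ + 1)(μ + 4)(μ + 5).
Roots (with multiplicity): -5, -4, -1.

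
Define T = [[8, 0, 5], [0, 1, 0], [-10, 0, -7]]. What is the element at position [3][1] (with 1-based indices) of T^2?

Characteristic polynomial: r^3 - 2r^2 - 5r + 6 = (r - 3)(r - 1)(r + 2), so the eigenvalues are -2, 1, 3.
r=-2: eigenvector (1, 0, -2).
r=3: eigenvector (1, 0, -1).
r=1: eigenvector (0, 1, 0).
P = [[1, 1, 0], [0, 0, 1], [-2, -1, 0]], D = diag(-2, 3, 1), P⁻¹ = [[-1, 0, -1], [2, 0, 1], [0, 1, 0]].
T² = P·diag(4, 9, 1)·P⁻¹ = [[14, 0, 5], [0, 1, 0], [-10, 0, -1]].
The requested entry is -10.

-10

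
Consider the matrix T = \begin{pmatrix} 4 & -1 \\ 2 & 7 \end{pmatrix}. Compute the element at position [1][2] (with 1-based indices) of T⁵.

Characteristic polynomial: s^2 - 11s + 30 = (s - 6)(s - 5), so the eigenvalues are 5, 6.
s=5: eigenvector (-1, 1).
s=6: eigenvector (-1, 2).
P = [[-1, -1], [1, 2]], D = diag(5, 6), P⁻¹ = [[-2, -1], [1, 1]].
T⁵ = P·diag(3125, 7776)·P⁻¹ = [[-1526, -4651], [9302, 12427]].
The requested entry is -4651.

-4651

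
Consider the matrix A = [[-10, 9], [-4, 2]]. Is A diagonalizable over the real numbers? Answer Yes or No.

No

Characteristic polynomial: p(μ) = μ^2 + 8μ + 16 = (μ + 4)^2.
μ = -4 has algebraic multiplicity 2; rank(A + 4I) = 1, so geometric multiplicity = 1.
Geometric multiplicity < algebraic multiplicity, so A is not diagonalizable.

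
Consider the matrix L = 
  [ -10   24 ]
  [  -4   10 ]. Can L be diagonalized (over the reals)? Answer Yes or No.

Yes

Characteristic polynomial: p(s) = s^2 - 4 = (s - 2)(s + 2).
All 2 eigenvalues are distinct, so L is diagonalizable.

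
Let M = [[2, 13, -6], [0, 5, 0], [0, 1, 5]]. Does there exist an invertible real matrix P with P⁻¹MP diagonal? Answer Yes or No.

Characteristic polynomial: p(λ) = λ^3 - 12λ^2 + 45λ - 50 = (λ - 5)^2(λ - 2).
λ = 5 has algebraic multiplicity 2; rank(M − 5I) = 2, so geometric multiplicity = 1.
Geometric multiplicity < algebraic multiplicity, so M is not diagonalizable.

No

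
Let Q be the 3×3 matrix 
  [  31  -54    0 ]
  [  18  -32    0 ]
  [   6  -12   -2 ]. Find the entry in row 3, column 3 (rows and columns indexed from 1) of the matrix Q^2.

Characteristic polynomial: μ^3 + 3μ^2 - 18μ - 40 = (μ - 4)(μ + 2)(μ + 5), so the eigenvalues are -5, -2, 4.
μ=4: eigenvector (2, 1, 0).
μ=-5: eigenvector (-3, -2, -2).
μ=-2: eigenvector (0, 0, 1).
P = [[2, -3, 0], [1, -2, 0], [0, -2, 1]], D = diag(4, -5, -2), P⁻¹ = [[2, -3, 0], [1, -2, 0], [2, -4, 1]].
Q² = P·diag(16, 25, 4)·P⁻¹ = [[-11, 54, 0], [-18, 52, 0], [-42, 84, 4]].
The requested entry is 4.

4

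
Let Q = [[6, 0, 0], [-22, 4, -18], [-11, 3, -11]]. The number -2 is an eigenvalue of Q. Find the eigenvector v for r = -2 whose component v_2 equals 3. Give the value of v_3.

Q + 2I = [[8, 0, 0], [-22, 6, -18], [-11, 3, -9]].
Solving (Q + 2I)v = 0 gives the eigenspace spanned by (0, 3, 1).
With v_2 = 3, v = (0, 3, 1), so v_3 = 1.

1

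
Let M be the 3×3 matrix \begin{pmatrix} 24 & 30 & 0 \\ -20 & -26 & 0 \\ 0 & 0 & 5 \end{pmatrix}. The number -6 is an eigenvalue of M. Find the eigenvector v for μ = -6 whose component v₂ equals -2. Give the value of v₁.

2

M + 6I = [[30, 30, 0], [-20, -20, 0], [0, 0, 11]].
Solving (M + 6I)v = 0 gives the eigenspace spanned by (2, -2, 0).
With v₂ = -2, v = (2, -2, 0), so v₁ = 2.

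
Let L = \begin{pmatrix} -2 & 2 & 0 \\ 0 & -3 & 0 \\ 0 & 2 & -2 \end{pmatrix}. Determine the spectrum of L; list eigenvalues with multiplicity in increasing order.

-3, -2, -2

Characteristic polynomial: p(μ) = μ^3 + 7μ^2 + 16μ + 12 = (μ + 2)^2(μ + 3).
Roots (with multiplicity): -3, -2, -2.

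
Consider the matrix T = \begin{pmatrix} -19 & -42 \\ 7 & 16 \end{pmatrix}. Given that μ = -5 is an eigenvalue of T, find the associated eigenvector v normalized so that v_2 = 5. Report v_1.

T + 5I = [[-14, -42], [7, 21]].
Solving (T + 5I)v = 0 gives the eigenspace spanned by (-15, 5).
With v_2 = 5, v = (-15, 5), so v_1 = -15.

-15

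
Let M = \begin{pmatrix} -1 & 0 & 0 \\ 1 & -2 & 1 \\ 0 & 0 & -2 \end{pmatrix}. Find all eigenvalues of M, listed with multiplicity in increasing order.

Characteristic polynomial: p(r) = r^3 + 5r^2 + 8r + 4 = (r + 1)(r + 2)^2.
Roots (with multiplicity): -2, -2, -1.

-2, -2, -1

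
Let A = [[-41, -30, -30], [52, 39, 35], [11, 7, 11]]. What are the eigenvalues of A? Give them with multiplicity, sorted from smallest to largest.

Characteristic polynomial: p(s) = s^3 - 9s^2 + 24s - 16 = (s - 4)^2(s - 1).
Roots (with multiplicity): 1, 4, 4.

1, 4, 4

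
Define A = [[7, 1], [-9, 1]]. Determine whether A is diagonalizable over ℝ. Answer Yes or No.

No

Characteristic polynomial: p(λ) = λ^2 - 8λ + 16 = (λ - 4)^2.
λ = 4 has algebraic multiplicity 2; rank(A − 4I) = 1, so geometric multiplicity = 1.
Geometric multiplicity < algebraic multiplicity, so A is not diagonalizable.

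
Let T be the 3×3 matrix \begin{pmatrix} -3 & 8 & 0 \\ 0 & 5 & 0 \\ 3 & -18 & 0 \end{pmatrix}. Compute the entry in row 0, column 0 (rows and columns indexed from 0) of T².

9

Characteristic polynomial: r^3 - 2r^2 - 15r = r(r - 5)(r + 3), so the eigenvalues are -3, 0, 5.
r=0: eigenvector (0, 0, 1).
r=5: eigenvector (1, 1, -3).
r=-3: eigenvector (1, 0, -1).
P = [[0, 1, 1], [0, 1, 0], [1, -3, -1]], D = diag(0, 5, -3), P⁻¹ = [[1, 2, 1], [0, 1, 0], [1, -1, 0]].
T² = P·diag(0, 25, 9)·P⁻¹ = [[9, 16, 0], [0, 25, 0], [-9, -66, 0]].
The requested entry is 9.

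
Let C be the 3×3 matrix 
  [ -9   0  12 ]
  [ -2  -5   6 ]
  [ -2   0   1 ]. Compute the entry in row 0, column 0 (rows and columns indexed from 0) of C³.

Characteristic polynomial: μ^3 + 13μ^2 + 55μ + 75 = (μ + 3)(μ + 5)^2, so the eigenvalues are -5, -5, -3.
μ=-5: eigenvector (3, -1, 1).
μ=-5: eigenvector (0, 1, 0).
μ=-3: eigenvector (2, 1, 1).
P = [[3, 0, 2], [-1, 1, 1], [1, 0, 1]], D = diag(-5, -5, -3), P⁻¹ = [[1, 0, -2], [2, 1, -5], [-1, 0, 3]].
C³ = P·diag(-125, -125, -27)·P⁻¹ = [[-321, 0, 588], [-98, -125, 294], [-98, 0, 169]].
The requested entry is -321.

-321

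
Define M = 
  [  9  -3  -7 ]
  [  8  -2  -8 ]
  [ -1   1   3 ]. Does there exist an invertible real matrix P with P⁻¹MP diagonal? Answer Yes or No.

No

Characteristic polynomial: p(r) = r^3 - 10r^2 + 28r - 24 = (r - 6)(r - 2)^2.
r = 2 has algebraic multiplicity 2; rank(M − 2I) = 2, so geometric multiplicity = 1.
Geometric multiplicity < algebraic multiplicity, so M is not diagonalizable.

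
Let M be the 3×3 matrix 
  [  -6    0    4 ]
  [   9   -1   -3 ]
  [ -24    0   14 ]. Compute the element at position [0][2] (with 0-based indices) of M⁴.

Characteristic polynomial: r^3 - 7r^2 + 4r + 12 = (r - 6)(r - 2)(r + 1), so the eigenvalues are -1, 2, 6.
r=6: eigenvector (1, 0, 3).
r=-1: eigenvector (0, 1, 0).
r=2: eigenvector (-1, -1, -2).
P = [[1, 0, -1], [0, 1, -1], [3, 0, -2]], D = diag(6, -1, 2), P⁻¹ = [[-2, 0, 1], [-3, 1, 1], [-3, 0, 1]].
M⁴ = P·diag(1296, 1, 16)·P⁻¹ = [[-2544, 0, 1280], [45, 1, -15], [-7680, 0, 3856]].
The requested entry is 1280.

1280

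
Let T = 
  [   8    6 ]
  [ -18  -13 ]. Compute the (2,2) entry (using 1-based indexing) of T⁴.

Characteristic polynomial: μ^2 + 5μ + 4 = (μ + 1)(μ + 4), so the eigenvalues are -4, -1.
μ=-1: eigenvector (2, -3).
μ=-4: eigenvector (1, -2).
P = [[2, 1], [-3, -2]], D = diag(-1, -4), P⁻¹ = [[2, 1], [-3, -2]].
T⁴ = P·diag(1, 256)·P⁻¹ = [[-764, -510], [1530, 1021]].
The requested entry is 1021.

1021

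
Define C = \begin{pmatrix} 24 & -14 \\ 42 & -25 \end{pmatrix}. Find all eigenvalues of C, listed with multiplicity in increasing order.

-4, 3

Characteristic polynomial: p(r) = r^2 + r - 12 = (r - 3)(r + 4).
Roots (with multiplicity): -4, 3.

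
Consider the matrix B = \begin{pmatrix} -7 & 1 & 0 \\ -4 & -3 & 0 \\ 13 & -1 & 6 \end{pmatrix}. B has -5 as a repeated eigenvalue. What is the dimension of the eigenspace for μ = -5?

B + 5I = [[-2, 1, 0], [-4, 2, 0], [13, -1, 11]].
This matrix has rank 2, so its null space has dimension 3 − 2 = 1.

1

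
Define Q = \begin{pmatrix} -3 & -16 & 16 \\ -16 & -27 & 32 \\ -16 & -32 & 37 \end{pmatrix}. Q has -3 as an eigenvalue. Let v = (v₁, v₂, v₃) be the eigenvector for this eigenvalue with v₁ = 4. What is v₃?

Q + 3I = [[0, -16, 16], [-16, -24, 32], [-16, -32, 40]].
Solving (Q + 3I)v = 0 gives the eigenspace spanned by (4, 8, 8).
With v₁ = 4, v = (4, 8, 8), so v₃ = 8.

8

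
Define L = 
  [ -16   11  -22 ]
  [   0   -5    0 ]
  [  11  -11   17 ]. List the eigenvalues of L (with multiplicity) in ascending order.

-5, -5, 6

Characteristic polynomial: p(r) = r^3 + 4r^2 - 35r - 150 = (r - 6)(r + 5)^2.
Roots (with multiplicity): -5, -5, 6.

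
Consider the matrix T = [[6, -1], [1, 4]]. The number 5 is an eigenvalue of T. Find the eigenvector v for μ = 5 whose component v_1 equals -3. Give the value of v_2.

T − 5I = [[1, -1], [1, -1]].
Solving (T − 5I)v = 0 gives the eigenspace spanned by (-3, -3).
With v_1 = -3, v = (-3, -3), so v_2 = -3.

-3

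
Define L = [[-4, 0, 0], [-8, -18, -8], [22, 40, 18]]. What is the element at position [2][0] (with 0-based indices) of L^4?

-240

Characteristic polynomial: s^3 + 4s^2 - 4s - 16 = (s - 2)(s + 2)(s + 4), so the eigenvalues are -4, -2, 2.
s=-4: eigenvector (1, 0, -1).
s=-2: eigenvector (0, 1, -2).
s=2: eigenvector (0, -2, 5).
P = [[1, 0, 0], [0, 1, -2], [-1, -2, 5]], D = diag(-4, -2, 2), P⁻¹ = [[1, 0, 0], [2, 5, 2], [1, 2, 1]].
L⁴ = P·diag(256, 16, 16)·P⁻¹ = [[256, 0, 0], [0, 16, 0], [-240, 0, 16]].
The requested entry is -240.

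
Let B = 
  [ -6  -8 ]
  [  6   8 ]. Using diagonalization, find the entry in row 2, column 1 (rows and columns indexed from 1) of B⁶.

Characteristic polynomial: r^2 - 2r = r(r - 2), so the eigenvalues are 0, 2.
r=2: eigenvector (1, -1).
r=0: eigenvector (4, -3).
P = [[1, 4], [-1, -3]], D = diag(2, 0), P⁻¹ = [[-3, -4], [1, 1]].
B⁶ = P·diag(64, 0)·P⁻¹ = [[-192, -256], [192, 256]].
The requested entry is 192.

192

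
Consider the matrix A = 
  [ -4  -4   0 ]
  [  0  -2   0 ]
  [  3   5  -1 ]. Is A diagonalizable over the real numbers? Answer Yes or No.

Yes

Characteristic polynomial: p(λ) = λ^3 + 7λ^2 + 14λ + 8 = (λ + 1)(λ + 2)(λ + 4).
All 3 eigenvalues are distinct, so A is diagonalizable.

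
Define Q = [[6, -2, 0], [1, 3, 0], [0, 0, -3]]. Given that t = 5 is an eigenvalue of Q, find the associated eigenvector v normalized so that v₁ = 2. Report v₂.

Q − 5I = [[1, -2, 0], [1, -2, 0], [0, 0, -8]].
Solving (Q − 5I)v = 0 gives the eigenspace spanned by (2, 1, 0).
With v₁ = 2, v = (2, 1, 0), so v₂ = 1.

1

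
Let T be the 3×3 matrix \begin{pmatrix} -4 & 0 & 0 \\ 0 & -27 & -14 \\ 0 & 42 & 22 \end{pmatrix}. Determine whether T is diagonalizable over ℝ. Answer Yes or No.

Characteristic polynomial: p(r) = r^3 + 9r^2 + 14r - 24 = (r - 1)(r + 4)(r + 6).
All 3 eigenvalues are distinct, so T is diagonalizable.

Yes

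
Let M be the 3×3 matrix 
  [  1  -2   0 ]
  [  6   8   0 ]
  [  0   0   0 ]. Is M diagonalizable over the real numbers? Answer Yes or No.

Characteristic polynomial: p(t) = t^3 - 9t^2 + 20t = t(t - 5)(t - 4).
All 3 eigenvalues are distinct, so M is diagonalizable.

Yes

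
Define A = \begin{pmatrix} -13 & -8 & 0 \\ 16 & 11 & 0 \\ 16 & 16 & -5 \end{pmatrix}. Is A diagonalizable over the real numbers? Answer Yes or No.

Yes

Characteristic polynomial: p(r) = r^3 + 7r^2 - 5r - 75 = (r - 3)(r + 5)^2.
r = -5 has algebraic multiplicity 2; rank(A + 5I) = 1, so geometric multiplicity = 2.
Every eigenvalue has geometric = algebraic multiplicity, so A is diagonalizable.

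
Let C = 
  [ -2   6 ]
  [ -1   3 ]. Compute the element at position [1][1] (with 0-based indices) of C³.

Characteristic polynomial: λ^2 - λ = λ(λ - 1), so the eigenvalues are 0, 1.
λ=1: eigenvector (2, 1).
λ=0: eigenvector (3, 1).
P = [[2, 3], [1, 1]], D = diag(1, 0), P⁻¹ = [[-1, 3], [1, -2]].
C³ = P·diag(1, 0)·P⁻¹ = [[-2, 6], [-1, 3]].
The requested entry is 3.

3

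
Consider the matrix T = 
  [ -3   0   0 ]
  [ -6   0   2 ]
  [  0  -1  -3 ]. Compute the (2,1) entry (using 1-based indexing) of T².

18

Characteristic polynomial: λ^3 + 6λ^2 + 11λ + 6 = (λ + 1)(λ + 2)(λ + 3), so the eigenvalues are -3, -2, -1.
λ=-3: eigenvector (1, 0, 3).
λ=-2: eigenvector (0, -1, 1).
λ=-1: eigenvector (0, -2, 1).
P = [[1, 0, 0], [0, -1, -2], [3, 1, 1]], D = diag(-3, -2, -1), P⁻¹ = [[1, 0, 0], [-6, 1, 2], [3, -1, -1]].
T² = P·diag(9, 4, 1)·P⁻¹ = [[9, 0, 0], [18, -2, -6], [6, 3, 7]].
The requested entry is 18.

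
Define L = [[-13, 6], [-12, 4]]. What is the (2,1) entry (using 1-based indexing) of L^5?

Characteristic polynomial: r^2 + 9r + 20 = (r + 4)(r + 5), so the eigenvalues are -5, -4.
r=-5: eigenvector (-3, -4).
r=-4: eigenvector (-2, -3).
P = [[-3, -2], [-4, -3]], D = diag(-5, -4), P⁻¹ = [[-3, 2], [4, -3]].
L⁵ = P·diag(-3125, -1024)·P⁻¹ = [[-19933, 12606], [-25212, 15784]].
The requested entry is -25212.

-25212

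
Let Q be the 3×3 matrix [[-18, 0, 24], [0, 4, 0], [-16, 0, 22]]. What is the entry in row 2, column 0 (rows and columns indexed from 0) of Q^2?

Characteristic polynomial: r^3 - 8r^2 + 4r + 48 = (r - 6)(r - 4)(r + 2), so the eigenvalues are -2, 4, 6.
r=-2: eigenvector (3, 0, 2).
r=4: eigenvector (0, 1, 0).
r=6: eigenvector (1, 0, 1).
P = [[3, 0, 1], [0, 1, 0], [2, 0, 1]], D = diag(-2, 4, 6), P⁻¹ = [[1, 0, -1], [0, 1, 0], [-2, 0, 3]].
Q² = P·diag(4, 16, 36)·P⁻¹ = [[-60, 0, 96], [0, 16, 0], [-64, 0, 100]].
The requested entry is -64.

-64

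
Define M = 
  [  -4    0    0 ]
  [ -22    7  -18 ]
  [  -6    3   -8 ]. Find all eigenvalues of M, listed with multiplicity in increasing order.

Characteristic polynomial: p(μ) = μ^3 + 5μ^2 + 2μ - 8 = (μ - 1)(μ + 2)(μ + 4).
Roots (with multiplicity): -4, -2, 1.

-4, -2, 1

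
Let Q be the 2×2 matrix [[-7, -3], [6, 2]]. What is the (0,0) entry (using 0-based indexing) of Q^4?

511

Characteristic polynomial: λ^2 + 5λ + 4 = (λ + 1)(λ + 4), so the eigenvalues are -4, -1.
λ=-1: eigenvector (-1, 2).
λ=-4: eigenvector (-1, 1).
P = [[-1, -1], [2, 1]], D = diag(-1, -4), P⁻¹ = [[1, 1], [-2, -1]].
Q⁴ = P·diag(1, 256)·P⁻¹ = [[511, 255], [-510, -254]].
The requested entry is 511.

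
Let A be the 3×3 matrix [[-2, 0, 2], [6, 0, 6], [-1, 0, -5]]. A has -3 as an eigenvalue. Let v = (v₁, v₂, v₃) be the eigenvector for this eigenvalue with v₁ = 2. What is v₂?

A + 3I = [[1, 0, 2], [6, 3, 6], [-1, 0, -2]].
Solving (A + 3I)v = 0 gives the eigenspace spanned by (2, -2, -1).
With v₁ = 2, v = (2, -2, -1), so v₂ = -2.

-2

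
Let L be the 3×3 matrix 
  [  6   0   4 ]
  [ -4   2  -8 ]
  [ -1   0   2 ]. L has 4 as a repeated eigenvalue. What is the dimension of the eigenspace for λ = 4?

1

L − 4I = [[2, 0, 4], [-4, -2, -8], [-1, 0, -2]].
This matrix has rank 2, so its null space has dimension 3 − 2 = 1.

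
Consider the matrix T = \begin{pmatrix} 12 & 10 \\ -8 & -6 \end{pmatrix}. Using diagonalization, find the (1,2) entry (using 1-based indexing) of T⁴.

Characteristic polynomial: μ^2 - 6μ + 8 = (μ - 4)(μ - 2), so the eigenvalues are 2, 4.
μ=4: eigenvector (5, -4).
μ=2: eigenvector (-1, 1).
P = [[5, -1], [-4, 1]], D = diag(4, 2), P⁻¹ = [[1, 1], [4, 5]].
T⁴ = P·diag(256, 16)·P⁻¹ = [[1216, 1200], [-960, -944]].
The requested entry is 1200.

1200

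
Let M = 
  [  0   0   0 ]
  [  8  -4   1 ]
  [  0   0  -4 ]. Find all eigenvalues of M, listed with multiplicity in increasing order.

-4, -4, 0

Characteristic polynomial: p(r) = r^3 + 8r^2 + 16r = r(r + 4)^2.
Roots (with multiplicity): -4, -4, 0.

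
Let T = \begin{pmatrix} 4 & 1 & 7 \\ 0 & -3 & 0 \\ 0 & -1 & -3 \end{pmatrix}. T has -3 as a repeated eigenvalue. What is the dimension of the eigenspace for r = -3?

1

T + 3I = [[7, 1, 7], [0, 0, 0], [0, -1, 0]].
This matrix has rank 2, so its null space has dimension 3 − 2 = 1.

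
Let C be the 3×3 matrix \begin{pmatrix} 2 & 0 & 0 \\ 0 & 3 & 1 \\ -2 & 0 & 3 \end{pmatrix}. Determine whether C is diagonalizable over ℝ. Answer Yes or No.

No

Characteristic polynomial: p(μ) = μ^3 - 8μ^2 + 21μ - 18 = (μ - 3)^2(μ - 2).
μ = 3 has algebraic multiplicity 2; rank(C − 3I) = 2, so geometric multiplicity = 1.
Geometric multiplicity < algebraic multiplicity, so C is not diagonalizable.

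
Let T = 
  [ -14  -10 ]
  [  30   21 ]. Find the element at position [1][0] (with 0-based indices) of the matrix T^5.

46650

Characteristic polynomial: λ^2 - 7λ + 6 = (λ - 6)(λ - 1), so the eigenvalues are 1, 6.
λ=6: eigenvector (1, -2).
λ=1: eigenvector (2, -3).
P = [[1, 2], [-2, -3]], D = diag(6, 1), P⁻¹ = [[-3, -2], [2, 1]].
T⁵ = P·diag(7776, 1)·P⁻¹ = [[-23324, -15550], [46650, 31101]].
The requested entry is 46650.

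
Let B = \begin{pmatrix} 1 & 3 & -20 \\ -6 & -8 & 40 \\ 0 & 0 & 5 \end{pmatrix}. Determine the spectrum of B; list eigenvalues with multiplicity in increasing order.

-5, -2, 5

Characteristic polynomial: p(t) = t^3 + 2t^2 - 25t - 50 = (t - 5)(t + 2)(t + 5).
Roots (with multiplicity): -5, -2, 5.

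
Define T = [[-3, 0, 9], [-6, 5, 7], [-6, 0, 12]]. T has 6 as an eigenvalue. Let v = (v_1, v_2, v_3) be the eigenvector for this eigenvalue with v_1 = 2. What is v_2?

T − 6I = [[-9, 0, 9], [-6, -1, 7], [-6, 0, 6]].
Solving (T − 6I)v = 0 gives the eigenspace spanned by (2, 2, 2).
With v_1 = 2, v = (2, 2, 2), so v_2 = 2.

2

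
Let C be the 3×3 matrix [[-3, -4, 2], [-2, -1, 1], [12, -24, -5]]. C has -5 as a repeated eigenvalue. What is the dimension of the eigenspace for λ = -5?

1

C + 5I = [[2, -4, 2], [-2, 4, 1], [12, -24, 0]].
This matrix has rank 2, so its null space has dimension 3 − 2 = 1.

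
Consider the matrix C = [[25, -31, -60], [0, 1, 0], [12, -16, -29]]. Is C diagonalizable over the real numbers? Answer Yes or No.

Characteristic polynomial: p(μ) = μ^3 + 3μ^2 - 9μ + 5 = (μ - 1)^2(μ + 5).
μ = 1 has algebraic multiplicity 2; rank(C − 1I) = 2, so geometric multiplicity = 1.
Geometric multiplicity < algebraic multiplicity, so C is not diagonalizable.

No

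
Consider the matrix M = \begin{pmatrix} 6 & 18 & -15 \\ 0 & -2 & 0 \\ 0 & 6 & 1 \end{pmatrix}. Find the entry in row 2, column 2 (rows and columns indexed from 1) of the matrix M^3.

Characteristic polynomial: t^3 - 5t^2 - 8t + 12 = (t - 6)(t - 1)(t + 2), so the eigenvalues are -2, 1, 6.
t=1: eigenvector (3, 0, 1).
t=-2: eigenvector (-6, 1, -2).
t=6: eigenvector (1, 0, 0).
P = [[3, -6, 1], [0, 1, 0], [1, -2, 0]], D = diag(1, -2, 6), P⁻¹ = [[0, 2, 1], [0, 1, 0], [1, 0, -3]].
M³ = P·diag(1, -8, 216)·P⁻¹ = [[216, 54, -645], [0, -8, 0], [0, 18, 1]].
The requested entry is -8.

-8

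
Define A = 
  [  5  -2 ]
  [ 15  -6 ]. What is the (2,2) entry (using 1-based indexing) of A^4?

Characteristic polynomial: μ^2 + μ = μ(μ + 1), so the eigenvalues are -1, 0.
μ=-1: eigenvector (1, 3).
μ=0: eigenvector (-2, -5).
P = [[1, -2], [3, -5]], D = diag(-1, 0), P⁻¹ = [[-5, 2], [-3, 1]].
A⁴ = P·diag(1, 0)·P⁻¹ = [[-5, 2], [-15, 6]].
The requested entry is 6.

6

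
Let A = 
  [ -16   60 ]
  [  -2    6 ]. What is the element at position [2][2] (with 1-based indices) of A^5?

32736

Characteristic polynomial: r^2 + 10r + 24 = (r + 4)(r + 6), so the eigenvalues are -6, -4.
r=-6: eigenvector (6, 1).
r=-4: eigenvector (-5, -1).
P = [[6, -5], [1, -1]], D = diag(-6, -4), P⁻¹ = [[1, -5], [1, -6]].
A⁵ = P·diag(-7776, -1024)·P⁻¹ = [[-41536, 202560], [-6752, 32736]].
The requested entry is 32736.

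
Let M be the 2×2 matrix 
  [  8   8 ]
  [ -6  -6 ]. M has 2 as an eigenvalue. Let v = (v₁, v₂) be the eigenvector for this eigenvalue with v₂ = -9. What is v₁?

M − 2I = [[6, 8], [-6, -8]].
Solving (M − 2I)v = 0 gives the eigenspace spanned by (12, -9).
With v₂ = -9, v = (12, -9), so v₁ = 12.

12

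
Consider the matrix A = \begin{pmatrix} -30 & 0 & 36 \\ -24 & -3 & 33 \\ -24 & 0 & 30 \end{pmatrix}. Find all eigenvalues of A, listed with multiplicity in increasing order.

-6, -3, 6

Characteristic polynomial: p(λ) = λ^3 + 3λ^2 - 36λ - 108 = (λ - 6)(λ + 3)(λ + 6).
Roots (with multiplicity): -6, -3, 6.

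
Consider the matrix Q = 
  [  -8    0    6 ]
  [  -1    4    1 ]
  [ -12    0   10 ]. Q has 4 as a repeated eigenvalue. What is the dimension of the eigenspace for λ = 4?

Q − 4I = [[-12, 0, 6], [-1, 0, 1], [-12, 0, 6]].
This matrix has rank 2, so its null space has dimension 3 − 2 = 1.

1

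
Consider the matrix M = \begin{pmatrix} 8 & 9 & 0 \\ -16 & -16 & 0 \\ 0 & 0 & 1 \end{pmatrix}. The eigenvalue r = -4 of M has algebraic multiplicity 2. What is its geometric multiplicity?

M + 4I = [[12, 9, 0], [-16, -12, 0], [0, 0, 5]].
This matrix has rank 2, so its null space has dimension 3 − 2 = 1.

1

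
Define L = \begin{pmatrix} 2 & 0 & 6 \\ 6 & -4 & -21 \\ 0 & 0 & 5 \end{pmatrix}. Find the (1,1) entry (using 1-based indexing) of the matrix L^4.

16

Characteristic polynomial: s^3 - 3s^2 - 18s + 40 = (s - 5)(s - 2)(s + 4), so the eigenvalues are -4, 2, 5.
s=2: eigenvector (1, 1, 0).
s=-4: eigenvector (0, 1, 0).
s=5: eigenvector (2, -1, 1).
P = [[1, 0, 2], [1, 1, -1], [0, 0, 1]], D = diag(2, -4, 5), P⁻¹ = [[1, 0, -2], [-1, 1, 3], [0, 0, 1]].
L⁴ = P·diag(16, 256, 625)·P⁻¹ = [[16, 0, 1218], [-240, 256, 111], [0, 0, 625]].
The requested entry is 16.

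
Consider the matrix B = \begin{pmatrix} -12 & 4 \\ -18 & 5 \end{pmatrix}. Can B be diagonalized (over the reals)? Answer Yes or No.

Yes

Characteristic polynomial: p(r) = r^2 + 7r + 12 = (r + 3)(r + 4).
All 2 eigenvalues are distinct, so B is diagonalizable.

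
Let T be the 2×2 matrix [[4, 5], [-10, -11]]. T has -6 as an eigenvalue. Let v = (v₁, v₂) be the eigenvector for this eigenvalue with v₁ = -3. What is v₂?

6

T + 6I = [[10, 5], [-10, -5]].
Solving (T + 6I)v = 0 gives the eigenspace spanned by (-3, 6).
With v₁ = -3, v = (-3, 6), so v₂ = 6.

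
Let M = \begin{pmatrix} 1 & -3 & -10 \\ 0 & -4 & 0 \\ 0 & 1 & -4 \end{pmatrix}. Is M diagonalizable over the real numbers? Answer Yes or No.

No

Characteristic polynomial: p(λ) = λ^3 + 7λ^2 + 8λ - 16 = (λ - 1)(λ + 4)^2.
λ = -4 has algebraic multiplicity 2; rank(M + 4I) = 2, so geometric multiplicity = 1.
Geometric multiplicity < algebraic multiplicity, so M is not diagonalizable.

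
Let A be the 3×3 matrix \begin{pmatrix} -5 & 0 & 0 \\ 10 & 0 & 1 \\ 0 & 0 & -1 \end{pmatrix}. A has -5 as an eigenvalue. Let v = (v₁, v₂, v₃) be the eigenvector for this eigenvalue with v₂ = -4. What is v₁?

2

A + 5I = [[0, 0, 0], [10, 5, 1], [0, 0, 4]].
Solving (A + 5I)v = 0 gives the eigenspace spanned by (2, -4, 0).
With v₂ = -4, v = (2, -4, 0), so v₁ = 2.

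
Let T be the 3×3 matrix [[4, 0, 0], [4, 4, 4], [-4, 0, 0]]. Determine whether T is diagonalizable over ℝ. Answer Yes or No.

Yes

Characteristic polynomial: p(μ) = μ^3 - 8μ^2 + 16μ = μ(μ - 4)^2.
μ = 4 has algebraic multiplicity 2; rank(T − 4I) = 1, so geometric multiplicity = 2.
Every eigenvalue has geometric = algebraic multiplicity, so T is diagonalizable.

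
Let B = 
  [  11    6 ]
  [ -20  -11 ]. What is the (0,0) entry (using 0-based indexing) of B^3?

11

Characteristic polynomial: s^2 - 1 = (s - 1)(s + 1), so the eigenvalues are -1, 1.
s=1: eigenvector (3, -5).
s=-1: eigenvector (1, -2).
P = [[3, 1], [-5, -2]], D = diag(1, -1), P⁻¹ = [[2, 1], [-5, -3]].
B³ = P·diag(1, -1)·P⁻¹ = [[11, 6], [-20, -11]].
The requested entry is 11.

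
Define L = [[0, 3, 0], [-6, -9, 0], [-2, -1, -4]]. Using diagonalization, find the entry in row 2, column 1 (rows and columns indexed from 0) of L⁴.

175

Characteristic polynomial: t^3 + 13t^2 + 54t + 72 = (t + 3)(t + 4)(t + 6), so the eigenvalues are -6, -4, -3.
t=-3: eigenvector (1, -1, -1).
t=-6: eigenvector (-1, 2, 0).
t=-4: eigenvector (0, 0, 1).
P = [[1, -1, 0], [-1, 2, 0], [-1, 0, 1]], D = diag(-3, -6, -4), P⁻¹ = [[2, 1, 0], [1, 1, 0], [2, 1, 1]].
L⁴ = P·diag(81, 1296, 256)·P⁻¹ = [[-1134, -1215, 0], [2430, 2511, 0], [350, 175, 256]].
The requested entry is 175.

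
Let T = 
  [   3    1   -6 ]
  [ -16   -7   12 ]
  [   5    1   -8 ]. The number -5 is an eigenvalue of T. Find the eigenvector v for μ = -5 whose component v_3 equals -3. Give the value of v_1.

-3

T + 5I = [[8, 1, -6], [-16, -2, 12], [5, 1, -3]].
Solving (T + 5I)v = 0 gives the eigenspace spanned by (-3, 6, -3).
With v_3 = -3, v = (-3, 6, -3), so v_1 = -3.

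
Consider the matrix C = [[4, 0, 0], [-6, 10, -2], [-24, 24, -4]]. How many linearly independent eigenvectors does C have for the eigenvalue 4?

C − 4I = [[0, 0, 0], [-6, 6, -2], [-24, 24, -8]].
This matrix has rank 1, so its null space has dimension 3 − 1 = 2.

2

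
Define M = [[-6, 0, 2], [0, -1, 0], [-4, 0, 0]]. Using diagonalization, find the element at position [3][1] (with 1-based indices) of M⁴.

Characteristic polynomial: λ^3 + 7λ^2 + 14λ + 8 = (λ + 1)(λ + 2)(λ + 4), so the eigenvalues are -4, -2, -1.
λ=-2: eigenvector (1, 0, 2).
λ=-1: eigenvector (0, 1, 0).
λ=-4: eigenvector (-1, 0, -1).
P = [[1, 0, -1], [0, 1, 0], [2, 0, -1]], D = diag(-2, -1, -4), P⁻¹ = [[-1, 0, 1], [0, 1, 0], [-2, 0, 1]].
M⁴ = P·diag(16, 1, 256)·P⁻¹ = [[496, 0, -240], [0, 1, 0], [480, 0, -224]].
The requested entry is 480.

480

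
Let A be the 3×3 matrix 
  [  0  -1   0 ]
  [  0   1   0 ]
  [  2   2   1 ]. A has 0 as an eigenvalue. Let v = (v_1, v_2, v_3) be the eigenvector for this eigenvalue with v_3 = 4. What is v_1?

-2

A = [[0, -1, 0], [0, 1, 0], [2, 2, 1]].
Solving (A)v = 0 gives the eigenspace spanned by (-2, 0, 4).
With v_3 = 4, v = (-2, 0, 4), so v_1 = -2.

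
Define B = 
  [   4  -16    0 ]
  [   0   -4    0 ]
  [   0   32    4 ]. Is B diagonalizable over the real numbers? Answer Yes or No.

Characteristic polynomial: p(s) = s^3 - 4s^2 - 16s + 64 = (s - 4)^2(s + 4).
s = 4 has algebraic multiplicity 2; rank(B − 4I) = 1, so geometric multiplicity = 2.
Every eigenvalue has geometric = algebraic multiplicity, so B is diagonalizable.

Yes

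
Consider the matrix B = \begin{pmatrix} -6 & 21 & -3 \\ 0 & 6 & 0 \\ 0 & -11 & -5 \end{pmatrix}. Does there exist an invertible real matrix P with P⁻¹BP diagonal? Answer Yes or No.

Yes

Characteristic polynomial: p(s) = s^3 + 5s^2 - 36s - 180 = (s - 6)(s + 5)(s + 6).
All 3 eigenvalues are distinct, so B is diagonalizable.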